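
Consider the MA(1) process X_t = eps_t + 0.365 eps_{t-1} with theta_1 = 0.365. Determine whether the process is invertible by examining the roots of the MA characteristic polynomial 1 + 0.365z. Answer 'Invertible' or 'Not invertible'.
\text{Invertible}

The MA(q) characteristic polynomial is P(z) = 1 + 0.365z.
Invertibility requires all roots to lie outside the unit circle, i.e. |z| > 1 for every root.
This is linear in z: 1 + (0.365) z = 0  =>  z = -1/(0.365) = -2.739726,  |z| = 2.739726.
Moduli of all roots: 2.7397.
All moduli strictly greater than 1? Yes.
Verdict: Invertible.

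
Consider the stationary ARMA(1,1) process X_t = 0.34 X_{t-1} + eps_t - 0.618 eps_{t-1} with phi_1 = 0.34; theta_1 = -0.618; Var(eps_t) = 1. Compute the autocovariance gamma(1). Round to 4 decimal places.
\gamma(1) = -0.2483

Multiply the model equation by X_{t-k} and take expectations. With theta_0 = psi_0 = 1 and psi_j the MA(infinity) weights, this gives
  gamma(k) - sum_i phi_i gamma(k-i) = c_k,
  c_k = sigma^2 * sum_{j=k..q} theta_j psi_{j-k}   (c_k = 0 for k > q),
using gamma(-m) = gamma(m).
psi-weights needed (psi_j = theta_j + sum_i phi_i psi_{j-i}):
  psi_1 = theta_1 + phi_1 = -0.618 + (0.34) = -0.278
Right-hand sides:
  c_0 = sigma^2 (1 + theta_1 psi_1) = 1 * (1 + (-0.618)(-0.278)) = 1 * 1.171804 = 1.171804
  c_1 = sigma^2 theta_1 = 1 * (-0.618) = -0.618
  c_2 = 0
Equations for k = 0 and k = 1 (AR order 1):
  gamma(0) = phi_1 gamma(1) + c_0
  gamma(1) = phi_1 gamma(0) + c_1
Substituting the second into the first: gamma(0) (1 - phi_1^2) = c_0 + phi_1 c_1, so
  gamma(0) = (c_0 + phi_1 c_1) / (1 - phi_1^2) = (1.171804 + (0.34)(-0.618)) / (1 - (0.34)^2) = 0.961684 / 0.8844 = 1.087386.
  gamma(1) = phi_1 gamma(0) + c_1 = (0.34)(1.087386) + (-0.618) = -0.248289.
Therefore gamma(1) = -0.2483 (to 4 decimal places).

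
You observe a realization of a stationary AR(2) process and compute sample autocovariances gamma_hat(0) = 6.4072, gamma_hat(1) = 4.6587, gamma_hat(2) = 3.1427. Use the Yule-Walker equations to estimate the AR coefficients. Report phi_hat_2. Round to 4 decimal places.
\hat\phi_{2} = -0.0810

The Yule-Walker equations for an AR(p) process read, in matrix form,
  Gamma_p phi = r_p,   with   (Gamma_p)_{ij} = gamma(|i - j|),
                       (r_p)_i = gamma(i),   i,j = 1..p.
Substitute the sample gammas (Toeplitz matrix and right-hand side of size 2):
  Gamma_p = [[6.4072, 4.6587], [4.6587, 6.4072]]
  r_p     = [4.6587, 3.1427]
Written out:
  6.4072 phi_1 + 4.6587 phi_2 = 4.6587
  4.6587 phi_1 + 6.4072 phi_2 = 3.1427
Solve by Cramer's rule:
  det = gamma(0)^2 - gamma(1)^2 = (6.4072)^2 - (4.6587)^2 = 41.05221184 - 21.70348569 = 19.34872615
  phi_hat_1 = [gamma(1) gamma(0) - gamma(1) gamma(2)] / det = [(4.6587)(6.4072) - (4.6587)(3.1427)] / 19.34872615 = 15.20832615 / 19.34872615 = 0.786
  phi_hat_2 = [gamma(0) gamma(2) - gamma(1)^2] / det = [(6.4072)(3.1427) - (4.6587)^2] / 19.34872615 = -1.56757825 / 19.34872615 = -0.081
So phi_hat = [0.7860, -0.0810].
Therefore phi_hat_2 = -0.0810.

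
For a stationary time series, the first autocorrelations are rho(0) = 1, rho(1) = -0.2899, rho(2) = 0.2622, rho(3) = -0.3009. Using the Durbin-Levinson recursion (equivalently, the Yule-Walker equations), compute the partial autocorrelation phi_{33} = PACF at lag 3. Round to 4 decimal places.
\phi_{33} = -0.2080

The PACF at lag k is phi_{kk}, the last component of the solution
to the Yule-Walker system G_k phi = r_k where
  (G_k)_{ij} = rho(|i - j|), (r_k)_i = rho(i), i,j = 1..k.
Equivalently, Durbin-Levinson gives phi_{kk} iteratively:
  phi_{11} = rho(1)
  phi_{kk} = [rho(k) - sum_{j=1..k-1} phi_{k-1,j} rho(k-j)]
            / [1 - sum_{j=1..k-1} phi_{k-1,j} rho(j)],
  phi_{k,j} = phi_{k-1,j} - phi_{kk} phi_{k-1,k-j},  j = 1..k-1.
Step k = 1:
  phi_11 = rho(1) = -0.2899.
Step k = 2:
  phi_22 = [rho(2) - phi_11 rho(1)] / [1 - phi_11 rho(1)] = [0.2622 - (-0.2899)(-0.2899)] / [1 - (-0.2899)(-0.2899)]
         = 0.17815799 / 0.91595799 = 0.194505.
  Update: phi_21 = phi_11 - phi_22 phi_11 = -0.2899 - (0.194505)(-0.2899) = -0.233513.
Step k = 3:
  phi_33 = [rho(3) - phi_21 rho(2) - phi_22 rho(1)] / [1 - phi_21 rho(1) - phi_22 rho(2)]
    numerator   = -0.3009 - (-0.233513)(0.2622) - (0.194505)(-0.2899) = -0.18328599
    denominator = 1 - (-0.233513)(-0.2899) - (0.194505)(0.2622) = 0.88130545
  phi_33 = -0.18328599 / 0.88130545 = -0.208.
Therefore phi_{33} = -0.2080.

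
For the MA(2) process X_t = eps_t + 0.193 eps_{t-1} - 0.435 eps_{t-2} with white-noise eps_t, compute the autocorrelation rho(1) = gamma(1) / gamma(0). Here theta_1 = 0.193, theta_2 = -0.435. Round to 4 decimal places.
\rho(1) = 0.0889

For an MA(q) process with theta_0 = 1, the autocovariance is
  gamma(k) = sigma^2 * sum_{i=0..q-k} theta_i * theta_{i+k},
and rho(k) = gamma(k) / gamma(0). Sigma^2 cancels.
  numerator   = (1)*(0.193) + (0.193)*(-0.435) = 0.109045.
  denominator = (1)^2 + (0.193)^2 + (-0.435)^2 = 1.226474.
  rho(1) = 0.109045 / 1.226474 = 0.0889.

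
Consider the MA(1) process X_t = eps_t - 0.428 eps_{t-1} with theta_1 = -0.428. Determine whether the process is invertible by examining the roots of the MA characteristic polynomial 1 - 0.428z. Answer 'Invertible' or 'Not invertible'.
\text{Invertible}

The MA(q) characteristic polynomial is P(z) = 1 - 0.428z.
Invertibility requires all roots to lie outside the unit circle, i.e. |z| > 1 for every root.
This is linear in z: 1 + (-0.428) z = 0  =>  z = -1/(-0.428) = 2.336449,  |z| = 2.336449.
Moduli of all roots: 2.3364.
All moduli strictly greater than 1? Yes.
Verdict: Invertible.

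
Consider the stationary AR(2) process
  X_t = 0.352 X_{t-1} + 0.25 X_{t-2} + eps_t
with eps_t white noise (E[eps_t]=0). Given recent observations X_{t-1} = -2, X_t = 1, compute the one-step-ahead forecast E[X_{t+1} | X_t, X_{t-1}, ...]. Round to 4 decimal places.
E[X_{t+1} \mid \mathcal F_t] = -0.1480

For an AR(p) model X_t = c + sum_i phi_i X_{t-i} + eps_t, the
one-step-ahead conditional mean is
  E[X_{t+1} | X_t, ...] = c + sum_i phi_i X_{t+1-i}.
Substitute known values:
  E[X_{t+1} | ...] = (0.352) * (1) + (0.25) * (-2)
                   = -0.1480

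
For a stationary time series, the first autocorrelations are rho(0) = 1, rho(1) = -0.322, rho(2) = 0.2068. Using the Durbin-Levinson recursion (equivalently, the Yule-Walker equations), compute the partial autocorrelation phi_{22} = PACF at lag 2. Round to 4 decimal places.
\phi_{22} = 0.1150

The PACF at lag k is phi_{kk}, the last component of the solution
to the Yule-Walker system G_k phi = r_k where
  (G_k)_{ij} = rho(|i - j|), (r_k)_i = rho(i), i,j = 1..k.
Equivalently, Durbin-Levinson gives phi_{kk} iteratively:
  phi_{11} = rho(1)
  phi_{kk} = [rho(k) - sum_{j=1..k-1} phi_{k-1,j} rho(k-j)]
            / [1 - sum_{j=1..k-1} phi_{k-1,j} rho(j)],
  phi_{k,j} = phi_{k-1,j} - phi_{kk} phi_{k-1,k-j},  j = 1..k-1.
Step k = 1:
  phi_11 = rho(1) = -0.322.
Step k = 2:
  phi_22 = [rho(2) - phi_11 rho(1)] / [1 - phi_11 rho(1)] = [0.2068 - (-0.322)(-0.322)] / [1 - (-0.322)(-0.322)]
         = 0.103116 / 0.896316 = 0.115.
Therefore phi_{22} = 0.1150.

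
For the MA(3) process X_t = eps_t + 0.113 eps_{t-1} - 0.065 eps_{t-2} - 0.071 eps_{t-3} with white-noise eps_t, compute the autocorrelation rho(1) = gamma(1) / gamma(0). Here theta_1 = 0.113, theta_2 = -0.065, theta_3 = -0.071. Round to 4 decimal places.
\rho(1) = 0.1079

For an MA(q) process with theta_0 = 1, the autocovariance is
  gamma(k) = sigma^2 * sum_{i=0..q-k} theta_i * theta_{i+k},
and rho(k) = gamma(k) / gamma(0). Sigma^2 cancels.
  numerator   = (1)*(0.113) + (0.113)*(-0.065) + (-0.065)*(-0.071) = 0.11027.
  denominator = (1)^2 + (0.113)^2 + (-0.065)^2 + (-0.071)^2 = 1.022035.
  rho(1) = 0.11027 / 1.022035 = 0.1079.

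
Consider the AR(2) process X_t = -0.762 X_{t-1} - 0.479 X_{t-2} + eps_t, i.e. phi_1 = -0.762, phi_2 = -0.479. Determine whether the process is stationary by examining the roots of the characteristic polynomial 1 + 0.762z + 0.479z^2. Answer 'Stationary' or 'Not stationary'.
\text{Stationary}

The AR(p) characteristic polynomial is P(z) = 1 + 0.762z + 0.479z^2.
Stationarity requires all roots to lie outside the unit circle, i.e. |z| > 1 for every root.
Set 1 + (0.762) z + (0.479) z^2 = 0, i.e. a z^2 + b z + c = 0 with a = 0.479, b = 0.762, c = 1.
Discriminant D = b^2 - 4ac = (0.762)^2 - 4*(0.479)*1 = 0.580644 - (1.916) = -1.335356.
D < 0, so the roots are the complex-conjugate pair z = (-b +/- i sqrt(-D)) / (2a) = -0.7954 +/- 1.2062i.
For a conjugate pair |z|^2 = z * conj(z) = (product of roots) = c/a = 1/(0.479) = 2.087683, so |z| = sqrt(2.087683) = 1.4449 for both roots.
Moduli of all roots: 1.4449, 1.4449.
All moduli strictly greater than 1? Yes.
Verdict: Stationary.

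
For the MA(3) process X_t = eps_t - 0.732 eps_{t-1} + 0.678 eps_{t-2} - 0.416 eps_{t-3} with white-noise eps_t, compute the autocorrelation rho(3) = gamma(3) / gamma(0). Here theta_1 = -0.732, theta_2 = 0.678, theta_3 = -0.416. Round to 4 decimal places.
\rho(3) = -0.1918

For an MA(q) process with theta_0 = 1, the autocovariance is
  gamma(k) = sigma^2 * sum_{i=0..q-k} theta_i * theta_{i+k},
and rho(k) = gamma(k) / gamma(0). Sigma^2 cancels.
  numerator   = (1)*(-0.416) = -0.416.
  denominator = (1)^2 + (-0.732)^2 + (0.678)^2 + (-0.416)^2 = 2.168564.
  rho(3) = -0.416 / 2.168564 = -0.1918.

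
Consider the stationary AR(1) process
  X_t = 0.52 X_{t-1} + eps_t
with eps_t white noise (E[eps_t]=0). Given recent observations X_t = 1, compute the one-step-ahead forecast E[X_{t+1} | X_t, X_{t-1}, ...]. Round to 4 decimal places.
E[X_{t+1} \mid \mathcal F_t] = 0.5200

For an AR(p) model X_t = c + sum_i phi_i X_{t-i} + eps_t, the
one-step-ahead conditional mean is
  E[X_{t+1} | X_t, ...] = c + sum_i phi_i X_{t+1-i}.
Substitute known values:
  E[X_{t+1} | ...] = (0.52) * (1)
                   = 0.5200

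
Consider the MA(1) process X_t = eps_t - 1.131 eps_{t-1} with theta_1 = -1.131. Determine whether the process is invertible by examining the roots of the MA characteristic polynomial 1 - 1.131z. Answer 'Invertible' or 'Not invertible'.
\text{Not invertible}

The MA(q) characteristic polynomial is P(z) = 1 - 1.131z.
Invertibility requires all roots to lie outside the unit circle, i.e. |z| > 1 for every root.
This is linear in z: 1 + (-1.131) z = 0  =>  z = -1/(-1.131) = 0.884173,  |z| = 0.884173.
Moduli of all roots: 0.8842.
All moduli strictly greater than 1? No.
Verdict: Not invertible.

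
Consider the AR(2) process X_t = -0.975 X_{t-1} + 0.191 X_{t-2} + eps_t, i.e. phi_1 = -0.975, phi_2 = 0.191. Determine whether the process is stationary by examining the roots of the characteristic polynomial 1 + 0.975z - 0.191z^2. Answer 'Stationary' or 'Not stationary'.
\text{Not stationary}

The AR(p) characteristic polynomial is P(z) = 1 + 0.975z - 0.191z^2.
Stationarity requires all roots to lie outside the unit circle, i.e. |z| > 1 for every root.
Set 1 + (0.975) z + (-0.191) z^2 = 0, i.e. a z^2 + b z + c = 0 with a = -0.191, b = 0.975, c = 1.
Discriminant D = b^2 - 4ac = (0.975)^2 - 4*(-0.191)*1 = 0.950625 - (-0.764) = 1.714625.
D >= 0, so the roots are real: z = (-b +/- sqrt(D)) / (2a) = (-0.975 +/- 1.309437) / (-0.382).
  z_1 = (-0.975 + 1.309437) / (-0.382) = -0.8755,   |z_1| = 0.8755.
  z_2 = (-0.975 - 1.309437) / (-0.382) = 5.9802,   |z_2| = 5.9802.
Moduli of all roots: 0.8755, 5.9802.
All moduli strictly greater than 1? No.
Verdict: Not stationary.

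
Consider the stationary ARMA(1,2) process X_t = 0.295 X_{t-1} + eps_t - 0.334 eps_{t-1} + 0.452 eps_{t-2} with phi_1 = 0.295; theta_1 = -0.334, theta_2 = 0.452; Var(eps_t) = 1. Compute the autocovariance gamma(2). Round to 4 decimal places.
\gamma(2) = 0.4539

Multiply the model equation by X_{t-k} and take expectations. With theta_0 = psi_0 = 1 and psi_j the MA(infinity) weights, this gives
  gamma(k) - sum_i phi_i gamma(k-i) = c_k,
  c_k = sigma^2 * sum_{j=k..q} theta_j psi_{j-k}   (c_k = 0 for k > q),
using gamma(-m) = gamma(m).
psi-weights needed (psi_j = theta_j + sum_i phi_i psi_{j-i}):
  psi_1 = theta_1 + phi_1 = -0.334 + (0.295) = -0.039
  psi_2 = theta_2 + phi_1 psi_1 = 0.452 + (0.295)(-0.039) = 0.440495
Right-hand sides:
  c_0 = sigma^2 (1 + theta_1 psi_1 + theta_2 psi_2) = 1 * (1 + (-0.334)(-0.039) + (0.452)(0.440495)) = 1 * 1.21213 = 1.21213
  c_1 = sigma^2 (theta_1 + theta_2 psi_1) = 1 * (-0.334 + (0.452)(-0.039)) = -0.351628
  c_2 = sigma^2 theta_2 = 1 * (0.452) = 0.452
Equations for k = 0 and k = 1 (AR order 1):
  gamma(0) = phi_1 gamma(1) + c_0
  gamma(1) = phi_1 gamma(0) + c_1
Substituting the second into the first: gamma(0) (1 - phi_1^2) = c_0 + phi_1 c_1, so
  gamma(0) = (c_0 + phi_1 c_1) / (1 - phi_1^2) = (1.21213 + (0.295)(-0.351628)) / (1 - (0.295)^2) = 1.108399 / 0.912975 = 1.214052.
  gamma(1) = phi_1 gamma(0) + c_1 = (0.295)(1.214052) + (-0.351628) = 0.006517.
For k = 2: gamma(2) = phi_1 gamma(1) + c_2
  = (0.295)(0.006517) + (0.452) = 0.453923.
Therefore gamma(2) = 0.4539 (to 4 decimal places).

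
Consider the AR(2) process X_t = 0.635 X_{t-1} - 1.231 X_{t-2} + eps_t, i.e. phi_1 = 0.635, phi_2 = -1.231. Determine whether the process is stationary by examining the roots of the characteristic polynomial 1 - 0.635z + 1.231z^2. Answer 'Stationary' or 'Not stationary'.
\text{Not stationary}

The AR(p) characteristic polynomial is P(z) = 1 - 0.635z + 1.231z^2.
Stationarity requires all roots to lie outside the unit circle, i.e. |z| > 1 for every root.
Set 1 + (-0.635) z + (1.231) z^2 = 0, i.e. a z^2 + b z + c = 0 with a = 1.231, b = -0.635, c = 1.
Discriminant D = b^2 - 4ac = (-0.635)^2 - 4*(1.231)*1 = 0.403225 - (4.924) = -4.520775.
D < 0, so the roots are the complex-conjugate pair z = (-b +/- i sqrt(-D)) / (2a) = 0.2579 +/- 0.8636i.
For a conjugate pair |z|^2 = z * conj(z) = (product of roots) = c/a = 1/(1.231) = 0.812348, so |z| = sqrt(0.812348) = 0.9013 for both roots.
Moduli of all roots: 0.9013, 0.9013.
All moduli strictly greater than 1? No.
Verdict: Not stationary.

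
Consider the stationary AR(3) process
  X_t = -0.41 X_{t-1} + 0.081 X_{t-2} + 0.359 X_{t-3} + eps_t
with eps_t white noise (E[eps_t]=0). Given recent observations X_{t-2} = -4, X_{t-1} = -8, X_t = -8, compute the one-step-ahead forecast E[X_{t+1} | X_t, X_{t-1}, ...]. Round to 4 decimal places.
E[X_{t+1} \mid \mathcal F_t] = 1.1960

For an AR(p) model X_t = c + sum_i phi_i X_{t-i} + eps_t, the
one-step-ahead conditional mean is
  E[X_{t+1} | X_t, ...] = c + sum_i phi_i X_{t+1-i}.
Substitute known values:
  E[X_{t+1} | ...] = (-0.41) * (-8) + (0.081) * (-8) + (0.359) * (-4)
                   = 1.1960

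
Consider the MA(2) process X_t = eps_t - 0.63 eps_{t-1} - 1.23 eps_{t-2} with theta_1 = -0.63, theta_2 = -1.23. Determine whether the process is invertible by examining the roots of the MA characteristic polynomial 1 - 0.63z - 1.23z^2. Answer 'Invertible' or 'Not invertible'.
\text{Not invertible}

The MA(q) characteristic polynomial is P(z) = 1 - 0.63z - 1.23z^2.
Invertibility requires all roots to lie outside the unit circle, i.e. |z| > 1 for every root.
Set 1 + (-0.63) z + (-1.23) z^2 = 0, i.e. a z^2 + b z + c = 0 with a = -1.23, b = -0.63, c = 1.
Discriminant D = b^2 - 4ac = (-0.63)^2 - 4*(-1.23)*1 = 0.3969 - (-4.92) = 5.3169.
D >= 0, so the roots are real: z = (-b +/- sqrt(D)) / (2a) = (0.63 +/- 2.30584) / (-2.46).
  z_1 = (0.63 + 2.30584) / (-2.46) = -1.1934,   |z_1| = 1.1934.
  z_2 = (0.63 - 2.30584) / (-2.46) = 0.6812,   |z_2| = 0.6812.
Moduli of all roots: 1.1934, 0.6812.
All moduli strictly greater than 1? No.
Verdict: Not invertible.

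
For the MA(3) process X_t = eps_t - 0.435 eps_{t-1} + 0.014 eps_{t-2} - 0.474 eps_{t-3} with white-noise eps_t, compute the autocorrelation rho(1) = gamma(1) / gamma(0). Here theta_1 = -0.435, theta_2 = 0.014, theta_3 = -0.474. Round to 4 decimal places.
\rho(1) = -0.3166

For an MA(q) process with theta_0 = 1, the autocovariance is
  gamma(k) = sigma^2 * sum_{i=0..q-k} theta_i * theta_{i+k},
and rho(k) = gamma(k) / gamma(0). Sigma^2 cancels.
  numerator   = (1)*(-0.435) + (-0.435)*(0.014) + (0.014)*(-0.474) = -0.447726.
  denominator = (1)^2 + (-0.435)^2 + (0.014)^2 + (-0.474)^2 = 1.414097.
  rho(1) = -0.447726 / 1.414097 = -0.3166.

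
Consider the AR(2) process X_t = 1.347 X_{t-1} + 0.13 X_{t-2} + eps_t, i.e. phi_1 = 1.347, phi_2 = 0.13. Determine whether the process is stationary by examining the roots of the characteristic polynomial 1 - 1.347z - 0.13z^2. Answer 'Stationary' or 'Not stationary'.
\text{Not stationary}

The AR(p) characteristic polynomial is P(z) = 1 - 1.347z - 0.13z^2.
Stationarity requires all roots to lie outside the unit circle, i.e. |z| > 1 for every root.
Set 1 + (-1.347) z + (-0.13) z^2 = 0, i.e. a z^2 + b z + c = 0 with a = -0.13, b = -1.347, c = 1.
Discriminant D = b^2 - 4ac = (-1.347)^2 - 4*(-0.13)*1 = 1.814409 - (-0.52) = 2.334409.
D >= 0, so the roots are real: z = (-b +/- sqrt(D)) / (2a) = (1.347 +/- 1.527877) / (-0.26).
  z_1 = (1.347 + 1.527877) / (-0.26) = -11.0572,   |z_1| = 11.0572.
  z_2 = (1.347 - 1.527877) / (-0.26) = 0.6957,   |z_2| = 0.6957.
Moduli of all roots: 11.0572, 0.6957.
All moduli strictly greater than 1? No.
Verdict: Not stationary.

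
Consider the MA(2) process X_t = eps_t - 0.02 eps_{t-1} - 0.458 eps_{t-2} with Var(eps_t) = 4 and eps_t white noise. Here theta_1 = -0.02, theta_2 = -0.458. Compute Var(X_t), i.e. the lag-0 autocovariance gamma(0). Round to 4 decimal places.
\gamma(0) = 4.8407

For an MA(q) process X_t = eps_t + sum_i theta_i eps_{t-i} with
Var(eps_t) = sigma^2, the variance is
  gamma(0) = sigma^2 * (1 + sum_i theta_i^2).
  sum_i theta_i^2 = (-0.02)^2 + (-0.458)^2 = 0.0004 + 0.209764 = 0.210164.
  gamma(0) = 4 * (1 + 0.210164) = 4 * 1.210164 = 4.840656, which rounds to 4.8407.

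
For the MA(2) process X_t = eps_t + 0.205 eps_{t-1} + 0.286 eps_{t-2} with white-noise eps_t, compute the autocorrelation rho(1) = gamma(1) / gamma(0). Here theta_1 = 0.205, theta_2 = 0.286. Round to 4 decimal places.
\rho(1) = 0.2346

For an MA(q) process with theta_0 = 1, the autocovariance is
  gamma(k) = sigma^2 * sum_{i=0..q-k} theta_i * theta_{i+k},
and rho(k) = gamma(k) / gamma(0). Sigma^2 cancels.
  numerator   = (1)*(0.205) + (0.205)*(0.286) = 0.26363.
  denominator = (1)^2 + (0.205)^2 + (0.286)^2 = 1.123821.
  rho(1) = 0.26363 / 1.123821 = 0.2346.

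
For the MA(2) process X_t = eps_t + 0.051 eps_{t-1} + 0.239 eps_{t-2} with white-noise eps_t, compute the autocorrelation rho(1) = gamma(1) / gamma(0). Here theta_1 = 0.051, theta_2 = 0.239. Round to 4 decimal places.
\rho(1) = 0.0596

For an MA(q) process with theta_0 = 1, the autocovariance is
  gamma(k) = sigma^2 * sum_{i=0..q-k} theta_i * theta_{i+k},
and rho(k) = gamma(k) / gamma(0). Sigma^2 cancels.
  numerator   = (1)*(0.051) + (0.051)*(0.239) = 0.063189.
  denominator = (1)^2 + (0.051)^2 + (0.239)^2 = 1.059722.
  rho(1) = 0.063189 / 1.059722 = 0.0596.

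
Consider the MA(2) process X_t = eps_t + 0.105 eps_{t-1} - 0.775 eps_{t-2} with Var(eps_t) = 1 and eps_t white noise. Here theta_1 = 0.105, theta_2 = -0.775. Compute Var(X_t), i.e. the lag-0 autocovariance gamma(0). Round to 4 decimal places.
\gamma(0) = 1.6117

For an MA(q) process X_t = eps_t + sum_i theta_i eps_{t-i} with
Var(eps_t) = sigma^2, the variance is
  gamma(0) = sigma^2 * (1 + sum_i theta_i^2).
  sum_i theta_i^2 = (0.105)^2 + (-0.775)^2 = 0.011025 + 0.600625 = 0.61165.
  gamma(0) = 1 * (1 + 0.61165) = 1 * 1.61165 = 1.61165, which rounds to 1.6117.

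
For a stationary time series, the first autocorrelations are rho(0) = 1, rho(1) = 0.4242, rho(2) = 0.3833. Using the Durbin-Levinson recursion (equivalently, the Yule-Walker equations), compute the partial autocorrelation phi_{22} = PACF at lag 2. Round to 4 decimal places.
\phi_{22} = 0.2480

The PACF at lag k is phi_{kk}, the last component of the solution
to the Yule-Walker system G_k phi = r_k where
  (G_k)_{ij} = rho(|i - j|), (r_k)_i = rho(i), i,j = 1..k.
Equivalently, Durbin-Levinson gives phi_{kk} iteratively:
  phi_{11} = rho(1)
  phi_{kk} = [rho(k) - sum_{j=1..k-1} phi_{k-1,j} rho(k-j)]
            / [1 - sum_{j=1..k-1} phi_{k-1,j} rho(j)],
  phi_{k,j} = phi_{k-1,j} - phi_{kk} phi_{k-1,k-j},  j = 1..k-1.
Step k = 1:
  phi_11 = rho(1) = 0.4242.
Step k = 2:
  phi_22 = [rho(2) - phi_11 rho(1)] / [1 - phi_11 rho(1)] = [0.3833 - (0.4242)(0.4242)] / [1 - (0.4242)(0.4242)]
         = 0.20335436 / 0.82005436 = 0.248.
Therefore phi_{22} = 0.2480.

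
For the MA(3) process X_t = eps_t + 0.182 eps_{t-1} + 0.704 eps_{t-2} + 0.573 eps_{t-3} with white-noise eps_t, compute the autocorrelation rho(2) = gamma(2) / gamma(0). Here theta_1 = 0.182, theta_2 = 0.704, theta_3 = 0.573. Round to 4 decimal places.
\rho(2) = 0.4352

For an MA(q) process with theta_0 = 1, the autocovariance is
  gamma(k) = sigma^2 * sum_{i=0..q-k} theta_i * theta_{i+k},
and rho(k) = gamma(k) / gamma(0). Sigma^2 cancels.
  numerator   = (1)*(0.704) + (0.182)*(0.573) = 0.808286.
  denominator = (1)^2 + (0.182)^2 + (0.704)^2 + (0.573)^2 = 1.857069.
  rho(2) = 0.808286 / 1.857069 = 0.4352.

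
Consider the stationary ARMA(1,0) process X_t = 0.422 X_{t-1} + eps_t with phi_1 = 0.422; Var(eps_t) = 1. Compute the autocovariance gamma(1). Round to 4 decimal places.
\gamma(1) = 0.5134

Multiply the model equation by X_{t-k} and take expectations. With theta_0 = psi_0 = 1 and psi_j the MA(infinity) weights, this gives
  gamma(k) - sum_i phi_i gamma(k-i) = c_k,
  c_k = sigma^2 * sum_{j=k..q} theta_j psi_{j-k}   (c_k = 0 for k > q),
using gamma(-m) = gamma(m).
Pure AR (q = 0): c_0 = sigma^2 = 1, c_k = 0 for k >= 1.
Equations for k = 0 and k = 1 (AR order 1):
  gamma(0) = phi_1 gamma(1) + c_0
  gamma(1) = phi_1 gamma(0) + c_1
Substituting the second into the first: gamma(0) (1 - phi_1^2) = c_0 + phi_1 c_1, so
  gamma(0) = c_0 / (1 - phi_1^2) = 1 / (1 - (0.422)^2) = 1 / 0.821916 = 1.216669.
  gamma(1) = phi_1 gamma(0) = (0.422)(1.216669) = 0.513434.
Therefore gamma(1) = 0.5134 (to 4 decimal places).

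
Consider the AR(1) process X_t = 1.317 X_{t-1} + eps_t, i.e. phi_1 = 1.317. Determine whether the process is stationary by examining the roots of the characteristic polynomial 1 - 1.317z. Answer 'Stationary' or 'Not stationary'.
\text{Not stationary}

The AR(p) characteristic polynomial is P(z) = 1 - 1.317z.
Stationarity requires all roots to lie outside the unit circle, i.e. |z| > 1 for every root.
This is linear in z: 1 + (-1.317) z = 0  =>  z = -1/(-1.317) = 0.759301,  |z| = 0.759301.
Moduli of all roots: 0.7593.
All moduli strictly greater than 1? No.
Verdict: Not stationary.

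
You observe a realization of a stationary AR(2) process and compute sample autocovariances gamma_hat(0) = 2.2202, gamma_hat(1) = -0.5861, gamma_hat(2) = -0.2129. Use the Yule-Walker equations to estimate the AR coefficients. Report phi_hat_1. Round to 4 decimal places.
\hat\phi_{1} = -0.3110

The Yule-Walker equations for an AR(p) process read, in matrix form,
  Gamma_p phi = r_p,   with   (Gamma_p)_{ij} = gamma(|i - j|),
                       (r_p)_i = gamma(i),   i,j = 1..p.
Substitute the sample gammas (Toeplitz matrix and right-hand side of size 2):
  Gamma_p = [[2.2202, -0.5861], [-0.5861, 2.2202]]
  r_p     = [-0.5861, -0.2129]
Written out:
  2.2202 phi_1 - 0.5861 phi_2 = -0.5861
  -0.5861 phi_1 + 2.2202 phi_2 = -0.2129
Solve by Cramer's rule:
  det = gamma(0)^2 - gamma(1)^2 = (2.2202)^2 - (-0.5861)^2 = 4.92928804 - 0.34351321 = 4.58577483
  phi_hat_1 = [gamma(1) gamma(0) - gamma(1) gamma(2)] / det = [(-0.5861)(2.2202) - (-0.5861)(-0.2129)] / 4.58577483 = -1.42603991 / 4.58577483 = -0.311
  phi_hat_2 = [gamma(0) gamma(2) - gamma(1)^2] / det = [(2.2202)(-0.2129) - (-0.5861)^2] / 4.58577483 = -0.81619379 / 4.58577483 = -0.178
So phi_hat = [-0.3110, -0.1780].
Therefore phi_hat_1 = -0.3110.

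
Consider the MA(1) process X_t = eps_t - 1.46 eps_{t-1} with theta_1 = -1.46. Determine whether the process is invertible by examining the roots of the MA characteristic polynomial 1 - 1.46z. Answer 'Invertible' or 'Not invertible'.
\text{Not invertible}

The MA(q) characteristic polynomial is P(z) = 1 - 1.46z.
Invertibility requires all roots to lie outside the unit circle, i.e. |z| > 1 for every root.
This is linear in z: 1 + (-1.46) z = 0  =>  z = -1/(-1.46) = 0.684932,  |z| = 0.684932.
Moduli of all roots: 0.6849.
All moduli strictly greater than 1? No.
Verdict: Not invertible.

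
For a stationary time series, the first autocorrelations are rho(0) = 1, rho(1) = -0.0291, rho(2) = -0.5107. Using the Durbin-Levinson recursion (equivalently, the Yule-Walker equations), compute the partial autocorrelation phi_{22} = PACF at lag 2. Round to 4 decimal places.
\phi_{22} = -0.5120

The PACF at lag k is phi_{kk}, the last component of the solution
to the Yule-Walker system G_k phi = r_k where
  (G_k)_{ij} = rho(|i - j|), (r_k)_i = rho(i), i,j = 1..k.
Equivalently, Durbin-Levinson gives phi_{kk} iteratively:
  phi_{11} = rho(1)
  phi_{kk} = [rho(k) - sum_{j=1..k-1} phi_{k-1,j} rho(k-j)]
            / [1 - sum_{j=1..k-1} phi_{k-1,j} rho(j)],
  phi_{k,j} = phi_{k-1,j} - phi_{kk} phi_{k-1,k-j},  j = 1..k-1.
Step k = 1:
  phi_11 = rho(1) = -0.0291.
Step k = 2:
  phi_22 = [rho(2) - phi_11 rho(1)] / [1 - phi_11 rho(1)] = [-0.5107 - (-0.0291)(-0.0291)] / [1 - (-0.0291)(-0.0291)]
         = -0.51154681 / 0.99915319 = -0.512.
Therefore phi_{22} = -0.5120.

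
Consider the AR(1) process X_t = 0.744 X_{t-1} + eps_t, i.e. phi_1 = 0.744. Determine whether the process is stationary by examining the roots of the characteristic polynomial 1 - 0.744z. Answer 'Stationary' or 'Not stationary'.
\text{Stationary}

The AR(p) characteristic polynomial is P(z) = 1 - 0.744z.
Stationarity requires all roots to lie outside the unit circle, i.e. |z| > 1 for every root.
This is linear in z: 1 + (-0.744) z = 0  =>  z = -1/(-0.744) = 1.344086,  |z| = 1.344086.
Moduli of all roots: 1.3441.
All moduli strictly greater than 1? Yes.
Verdict: Stationary.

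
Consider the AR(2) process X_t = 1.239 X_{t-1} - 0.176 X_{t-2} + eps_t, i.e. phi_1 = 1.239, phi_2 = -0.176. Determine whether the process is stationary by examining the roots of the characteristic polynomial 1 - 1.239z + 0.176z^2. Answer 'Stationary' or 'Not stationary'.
\text{Not stationary}

The AR(p) characteristic polynomial is P(z) = 1 - 1.239z + 0.176z^2.
Stationarity requires all roots to lie outside the unit circle, i.e. |z| > 1 for every root.
Set 1 + (-1.239) z + (0.176) z^2 = 0, i.e. a z^2 + b z + c = 0 with a = 0.176, b = -1.239, c = 1.
Discriminant D = b^2 - 4ac = (-1.239)^2 - 4*(0.176)*1 = 1.535121 - (0.704) = 0.831121.
D >= 0, so the roots are real: z = (-b +/- sqrt(D)) / (2a) = (1.239 +/- 0.911658) / (0.352).
  z_1 = (1.239 + 0.911658) / (0.352) = 6.1098,   |z_1| = 6.1098.
  z_2 = (1.239 - 0.911658) / (0.352) = 0.9299,   |z_2| = 0.9299.
Moduli of all roots: 6.1098, 0.9299.
All moduli strictly greater than 1? No.
Verdict: Not stationary.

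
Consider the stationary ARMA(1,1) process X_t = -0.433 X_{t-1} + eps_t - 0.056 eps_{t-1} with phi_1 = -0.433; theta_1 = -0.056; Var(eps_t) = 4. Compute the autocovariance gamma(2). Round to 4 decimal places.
\gamma(2) = 1.0677

Multiply the model equation by X_{t-k} and take expectations. With theta_0 = psi_0 = 1 and psi_j the MA(infinity) weights, this gives
  gamma(k) - sum_i phi_i gamma(k-i) = c_k,
  c_k = sigma^2 * sum_{j=k..q} theta_j psi_{j-k}   (c_k = 0 for k > q),
using gamma(-m) = gamma(m).
psi-weights needed (psi_j = theta_j + sum_i phi_i psi_{j-i}):
  psi_1 = theta_1 + phi_1 = -0.056 + (-0.433) = -0.489
Right-hand sides:
  c_0 = sigma^2 (1 + theta_1 psi_1) = 4 * (1 + (-0.056)(-0.489)) = 4 * 1.027384 = 4.109536
  c_1 = sigma^2 theta_1 = 4 * (-0.056) = -0.224
  c_2 = 0
Equations for k = 0 and k = 1 (AR order 1):
  gamma(0) = phi_1 gamma(1) + c_0
  gamma(1) = phi_1 gamma(0) + c_1
Substituting the second into the first: gamma(0) (1 - phi_1^2) = c_0 + phi_1 c_1, so
  gamma(0) = (c_0 + phi_1 c_1) / (1 - phi_1^2) = (4.109536 + (-0.433)(-0.224)) / (1 - (-0.433)^2) = 4.206528 / 0.812511 = 5.177195.
  gamma(1) = phi_1 gamma(0) + c_1 = (-0.433)(5.177195) + (-0.224) = -2.465725.
For k = 2 (> q): gamma(2) = phi_1 gamma(1) = (-0.433)(-2.465725) = 1.067659.
Therefore gamma(2) = 1.0677 (to 4 decimal places).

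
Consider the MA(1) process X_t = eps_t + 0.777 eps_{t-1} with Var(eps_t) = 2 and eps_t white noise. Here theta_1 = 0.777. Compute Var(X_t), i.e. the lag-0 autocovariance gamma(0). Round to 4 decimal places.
\gamma(0) = 3.2075

For an MA(q) process X_t = eps_t + sum_i theta_i eps_{t-i} with
Var(eps_t) = sigma^2, the variance is
  gamma(0) = sigma^2 * (1 + sum_i theta_i^2).
  sum_i theta_i^2 = (0.777)^2 = 0.603729.
  gamma(0) = 2 * (1 + 0.603729) = 2 * 1.603729 = 3.207458, which rounds to 3.2075.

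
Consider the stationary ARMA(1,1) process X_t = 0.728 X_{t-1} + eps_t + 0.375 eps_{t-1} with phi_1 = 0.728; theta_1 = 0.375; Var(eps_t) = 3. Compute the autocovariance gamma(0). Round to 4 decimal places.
\gamma(0) = 10.7653

Multiply the model equation by X_{t-k} and take expectations. With theta_0 = psi_0 = 1 and psi_j the MA(infinity) weights, this gives
  gamma(k) - sum_i phi_i gamma(k-i) = c_k,
  c_k = sigma^2 * sum_{j=k..q} theta_j psi_{j-k}   (c_k = 0 for k > q),
using gamma(-m) = gamma(m).
psi-weights needed (psi_j = theta_j + sum_i phi_i psi_{j-i}):
  psi_1 = theta_1 + phi_1 = 0.375 + (0.728) = 1.103
Right-hand sides:
  c_0 = sigma^2 (1 + theta_1 psi_1) = 3 * (1 + (0.375)(1.103)) = 3 * 1.413625 = 4.240875
  c_1 = sigma^2 theta_1 = 3 * (0.375) = 1.125
  c_2 = 0
Equations for k = 0 and k = 1 (AR order 1):
  gamma(0) = phi_1 gamma(1) + c_0
  gamma(1) = phi_1 gamma(0) + c_1
Substituting the second into the first: gamma(0) (1 - phi_1^2) = c_0 + phi_1 c_1, so
  gamma(0) = (c_0 + phi_1 c_1) / (1 - phi_1^2) = (4.240875 + (0.728)(1.125)) / (1 - (0.728)^2) = 5.059875 / 0.470016 = 10.765325.
Therefore gamma(0) = 10.7653 (to 4 decimal places).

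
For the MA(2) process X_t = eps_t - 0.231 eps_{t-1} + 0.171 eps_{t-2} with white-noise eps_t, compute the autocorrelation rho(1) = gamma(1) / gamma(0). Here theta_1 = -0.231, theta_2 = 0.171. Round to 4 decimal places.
\rho(1) = -0.2499

For an MA(q) process with theta_0 = 1, the autocovariance is
  gamma(k) = sigma^2 * sum_{i=0..q-k} theta_i * theta_{i+k},
and rho(k) = gamma(k) / gamma(0). Sigma^2 cancels.
  numerator   = (1)*(-0.231) + (-0.231)*(0.171) = -0.270501.
  denominator = (1)^2 + (-0.231)^2 + (0.171)^2 = 1.082602.
  rho(1) = -0.270501 / 1.082602 = -0.2499.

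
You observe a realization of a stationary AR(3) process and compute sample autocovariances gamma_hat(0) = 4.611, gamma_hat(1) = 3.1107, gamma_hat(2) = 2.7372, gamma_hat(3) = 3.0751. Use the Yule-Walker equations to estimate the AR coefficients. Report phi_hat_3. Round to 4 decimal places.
\hat\phi_{3} = 0.3860

The Yule-Walker equations for an AR(p) process read, in matrix form,
  Gamma_p phi = r_p,   with   (Gamma_p)_{ij} = gamma(|i - j|),
                       (r_p)_i = gamma(i),   i,j = 1..p.
Substitute the sample gammas (Toeplitz matrix and right-hand side of size 3):
  Gamma_p = [[4.611, 3.1107, 2.7372], [3.1107, 4.611, 3.1107], [2.7372, 3.1107, 4.611]]
  r_p     = [3.1107, 2.7372, 3.0751]
Written out (R1..R3):
  (R1) 4.611 phi_1 + 3.1107 phi_2 + 2.7372 phi_3 = 3.1107
  (R2) 3.1107 phi_1 + 4.611 phi_2 + 3.1107 phi_3 = 2.7372
  (R3) 2.7372 phi_1 + 3.1107 phi_2 + 4.611 phi_3 = 3.0751
Gaussian elimination:
  R2 <- R2 - (3.1107/4.611) R1 = R2 - (0.674626) R1:  2.512441 phi_2 + 1.264114 phi_3 = 0.638641
  R3 <- R3 - (2.7372/4.611) R1 = R3 - (0.593624) R1:  1.264114 phi_2 + 2.986133 phi_3 = 1.228514
  R3 <- R3 - (1.264114/2.512441) R2 = R3 - (0.503142) R2:  2.350104 phi_3 = 0.907187
Back-substitution:
  phi_hat_3 = 0.907187 / 2.350104 = 0.38602
  phi_hat_2 = (0.638641 - (1.264114)(0.38602)) / 2.512441 = 0.059969
  phi_hat_1 = (3.1107 - (3.1107)(0.059969) - (2.7372)(0.38602)) / 4.611 = 0.405019
So phi_hat = [0.4050, 0.0600, 0.3860].
Therefore phi_hat_3 = 0.3860.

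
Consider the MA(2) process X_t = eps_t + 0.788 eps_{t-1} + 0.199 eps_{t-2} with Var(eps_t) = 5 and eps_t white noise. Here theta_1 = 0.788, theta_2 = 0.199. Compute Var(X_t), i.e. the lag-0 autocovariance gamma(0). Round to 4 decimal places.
\gamma(0) = 8.3027

For an MA(q) process X_t = eps_t + sum_i theta_i eps_{t-i} with
Var(eps_t) = sigma^2, the variance is
  gamma(0) = sigma^2 * (1 + sum_i theta_i^2).
  sum_i theta_i^2 = (0.788)^2 + (0.199)^2 = 0.620944 + 0.039601 = 0.660545.
  gamma(0) = 5 * (1 + 0.660545) = 5 * 1.660545 = 8.302725, which rounds to 8.3027.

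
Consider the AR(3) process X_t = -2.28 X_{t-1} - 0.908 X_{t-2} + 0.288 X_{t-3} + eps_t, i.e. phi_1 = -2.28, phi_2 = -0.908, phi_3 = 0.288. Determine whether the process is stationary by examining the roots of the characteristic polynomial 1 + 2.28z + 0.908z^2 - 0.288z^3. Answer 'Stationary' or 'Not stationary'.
\text{Not stationary}

The AR(p) characteristic polynomial is P(z) = 1 + 2.28z + 0.908z^2 - 0.288z^3.
Stationarity requires all roots to lie outside the unit circle, i.e. |z| > 1 for every root.
Degree 3: look for a simple real root z0 first, then factor out (1 - z/z0) and solve the remaining quadratic.
Testing z0 = -0.625: P(-0.625) = 1 + (2.28)(-0.625) + (0.908)(-0.625)^2 + (-0.288)(-0.625)^3
  = 1 + (-1.425) + (0.354687) + (0.070312) = 0.  So z_0 = -0.625 is a root, |z_0| = 0.625.
Divide out the factor (1 + 1.6 z) = (1 - z/z0) (since 1/z0 = -1.6):
  P(z) = (1 + 1.6 z)(1 + (0.68) z + (-0.18) z^2)
  [check: z-coef 0.68 - (-1.6) = 2.28; z^2-coef -0.18 - (-1.6)(0.68) = 0.908; z^3-coef -(-1.6)(-0.18) = -0.288.]
Remaining roots from the quadratic factor 1 + (0.68) z + (-0.18) z^2:
  Set 1 + (0.68) z + (-0.18) z^2 = 0, i.e. a z^2 + b z + c = 0 with a = -0.18, b = 0.68, c = 1.
  Discriminant D = b^2 - 4ac = (0.68)^2 - 4*(-0.18)*1 = 0.4624 - (-0.72) = 1.1824.
  D >= 0, so the roots are real: z = (-b +/- sqrt(D)) / (2a) = (-0.68 +/- 1.087382) / (-0.36).
    z_1 = (-0.68 + 1.087382) / (-0.36) = -1.1316,   |z_1| = 1.1316.
    z_2 = (-0.68 - 1.087382) / (-0.36) = 4.9094,   |z_2| = 4.9094.
Moduli of all roots: 0.6250, 1.1316, 4.9094.
All moduli strictly greater than 1? No.
Verdict: Not stationary.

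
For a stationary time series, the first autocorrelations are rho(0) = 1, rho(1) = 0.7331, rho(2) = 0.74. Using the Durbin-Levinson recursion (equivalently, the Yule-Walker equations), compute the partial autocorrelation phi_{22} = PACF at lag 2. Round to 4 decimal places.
\phi_{22} = 0.4379

The PACF at lag k is phi_{kk}, the last component of the solution
to the Yule-Walker system G_k phi = r_k where
  (G_k)_{ij} = rho(|i - j|), (r_k)_i = rho(i), i,j = 1..k.
Equivalently, Durbin-Levinson gives phi_{kk} iteratively:
  phi_{11} = rho(1)
  phi_{kk} = [rho(k) - sum_{j=1..k-1} phi_{k-1,j} rho(k-j)]
            / [1 - sum_{j=1..k-1} phi_{k-1,j} rho(j)],
  phi_{k,j} = phi_{k-1,j} - phi_{kk} phi_{k-1,k-j},  j = 1..k-1.
Step k = 1:
  phi_11 = rho(1) = 0.7331.
Step k = 2:
  phi_22 = [rho(2) - phi_11 rho(1)] / [1 - phi_11 rho(1)] = [0.74 - (0.7331)(0.7331)] / [1 - (0.7331)(0.7331)]
         = 0.20256439 / 0.46256439 = 0.4379.
Therefore phi_{22} = 0.4379.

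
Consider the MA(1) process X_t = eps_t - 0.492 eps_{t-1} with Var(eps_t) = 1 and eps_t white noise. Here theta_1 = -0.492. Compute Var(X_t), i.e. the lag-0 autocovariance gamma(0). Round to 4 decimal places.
\gamma(0) = 1.2421

For an MA(q) process X_t = eps_t + sum_i theta_i eps_{t-i} with
Var(eps_t) = sigma^2, the variance is
  gamma(0) = sigma^2 * (1 + sum_i theta_i^2).
  sum_i theta_i^2 = (-0.492)^2 = 0.242064.
  gamma(0) = 1 * (1 + 0.242064) = 1 * 1.242064 = 1.242064, which rounds to 1.2421.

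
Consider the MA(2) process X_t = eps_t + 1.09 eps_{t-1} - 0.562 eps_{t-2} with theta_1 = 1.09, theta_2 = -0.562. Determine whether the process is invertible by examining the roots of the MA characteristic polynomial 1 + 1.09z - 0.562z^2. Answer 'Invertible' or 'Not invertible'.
\text{Not invertible}

The MA(q) characteristic polynomial is P(z) = 1 + 1.09z - 0.562z^2.
Invertibility requires all roots to lie outside the unit circle, i.e. |z| > 1 for every root.
Set 1 + (1.09) z + (-0.562) z^2 = 0, i.e. a z^2 + b z + c = 0 with a = -0.562, b = 1.09, c = 1.
Discriminant D = b^2 - 4ac = (1.09)^2 - 4*(-0.562)*1 = 1.1881 - (-2.248) = 3.4361.
D >= 0, so the roots are real: z = (-b +/- sqrt(D)) / (2a) = (-1.09 +/- 1.853672) / (-1.124).
  z_1 = (-1.09 + 1.853672) / (-1.124) = -0.6794,   |z_1| = 0.6794.
  z_2 = (-1.09 - 1.853672) / (-1.124) = 2.6189,   |z_2| = 2.6189.
Moduli of all roots: 0.6794, 2.6189.
All moduli strictly greater than 1? No.
Verdict: Not invertible.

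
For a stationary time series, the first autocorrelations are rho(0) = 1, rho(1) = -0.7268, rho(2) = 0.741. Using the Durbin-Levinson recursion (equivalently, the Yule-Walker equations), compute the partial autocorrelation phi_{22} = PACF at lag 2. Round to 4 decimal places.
\phi_{22} = 0.4510

The PACF at lag k is phi_{kk}, the last component of the solution
to the Yule-Walker system G_k phi = r_k where
  (G_k)_{ij} = rho(|i - j|), (r_k)_i = rho(i), i,j = 1..k.
Equivalently, Durbin-Levinson gives phi_{kk} iteratively:
  phi_{11} = rho(1)
  phi_{kk} = [rho(k) - sum_{j=1..k-1} phi_{k-1,j} rho(k-j)]
            / [1 - sum_{j=1..k-1} phi_{k-1,j} rho(j)],
  phi_{k,j} = phi_{k-1,j} - phi_{kk} phi_{k-1,k-j},  j = 1..k-1.
Step k = 1:
  phi_11 = rho(1) = -0.7268.
Step k = 2:
  phi_22 = [rho(2) - phi_11 rho(1)] / [1 - phi_11 rho(1)] = [0.741 - (-0.7268)(-0.7268)] / [1 - (-0.7268)(-0.7268)]
         = 0.21276176 / 0.47176176 = 0.451.
Therefore phi_{22} = 0.4510.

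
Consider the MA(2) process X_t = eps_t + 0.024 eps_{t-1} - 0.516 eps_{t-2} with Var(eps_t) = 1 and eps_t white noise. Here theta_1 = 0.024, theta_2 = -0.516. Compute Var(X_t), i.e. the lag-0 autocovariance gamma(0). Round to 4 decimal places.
\gamma(0) = 1.2668

For an MA(q) process X_t = eps_t + sum_i theta_i eps_{t-i} with
Var(eps_t) = sigma^2, the variance is
  gamma(0) = sigma^2 * (1 + sum_i theta_i^2).
  sum_i theta_i^2 = (0.024)^2 + (-0.516)^2 = 0.000576 + 0.266256 = 0.266832.
  gamma(0) = 1 * (1 + 0.266832) = 1 * 1.266832 = 1.266832, which rounds to 1.2668.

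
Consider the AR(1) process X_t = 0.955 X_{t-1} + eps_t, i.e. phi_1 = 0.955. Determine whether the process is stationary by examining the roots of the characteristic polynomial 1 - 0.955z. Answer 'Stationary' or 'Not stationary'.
\text{Stationary}

The AR(p) characteristic polynomial is P(z) = 1 - 0.955z.
Stationarity requires all roots to lie outside the unit circle, i.e. |z| > 1 for every root.
This is linear in z: 1 + (-0.955) z = 0  =>  z = -1/(-0.955) = 1.04712,  |z| = 1.04712.
Moduli of all roots: 1.0471.
All moduli strictly greater than 1? Yes.
Verdict: Stationary.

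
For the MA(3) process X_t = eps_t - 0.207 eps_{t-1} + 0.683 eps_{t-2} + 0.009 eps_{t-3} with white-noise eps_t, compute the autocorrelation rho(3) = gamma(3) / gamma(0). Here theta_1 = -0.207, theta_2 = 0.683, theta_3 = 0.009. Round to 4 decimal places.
\rho(3) = 0.0060

For an MA(q) process with theta_0 = 1, the autocovariance is
  gamma(k) = sigma^2 * sum_{i=0..q-k} theta_i * theta_{i+k},
and rho(k) = gamma(k) / gamma(0). Sigma^2 cancels.
  numerator   = (1)*(0.009) = 0.009.
  denominator = (1)^2 + (-0.207)^2 + (0.683)^2 + (0.009)^2 = 1.509419.
  rho(3) = 0.009 / 1.509419 = 0.0060.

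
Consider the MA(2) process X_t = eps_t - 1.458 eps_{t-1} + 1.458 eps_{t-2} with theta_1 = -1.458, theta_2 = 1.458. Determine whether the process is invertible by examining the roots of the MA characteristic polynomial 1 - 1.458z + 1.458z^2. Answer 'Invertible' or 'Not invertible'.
\text{Not invertible}

The MA(q) characteristic polynomial is P(z) = 1 - 1.458z + 1.458z^2.
Invertibility requires all roots to lie outside the unit circle, i.e. |z| > 1 for every root.
Set 1 + (-1.458) z + (1.458) z^2 = 0, i.e. a z^2 + b z + c = 0 with a = 1.458, b = -1.458, c = 1.
Discriminant D = b^2 - 4ac = (-1.458)^2 - 4*(1.458)*1 = 2.125764 - (5.832) = -3.706236.
D < 0, so the roots are the complex-conjugate pair z = (-b +/- i sqrt(-D)) / (2a) = 0.5 +/- 0.6602i.
For a conjugate pair |z|^2 = z * conj(z) = (product of roots) = c/a = 1/(1.458) = 0.685871, so |z| = sqrt(0.685871) = 0.8282 for both roots.
Moduli of all roots: 0.8282, 0.8282.
All moduli strictly greater than 1? No.
Verdict: Not invertible.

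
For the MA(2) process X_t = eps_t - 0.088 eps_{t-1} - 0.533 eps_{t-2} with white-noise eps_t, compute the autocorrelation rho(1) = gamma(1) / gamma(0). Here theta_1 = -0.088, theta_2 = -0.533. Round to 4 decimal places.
\rho(1) = -0.0318

For an MA(q) process with theta_0 = 1, the autocovariance is
  gamma(k) = sigma^2 * sum_{i=0..q-k} theta_i * theta_{i+k},
and rho(k) = gamma(k) / gamma(0). Sigma^2 cancels.
  numerator   = (1)*(-0.088) + (-0.088)*(-0.533) = -0.041096.
  denominator = (1)^2 + (-0.088)^2 + (-0.533)^2 = 1.291833.
  rho(1) = -0.041096 / 1.291833 = -0.0318.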